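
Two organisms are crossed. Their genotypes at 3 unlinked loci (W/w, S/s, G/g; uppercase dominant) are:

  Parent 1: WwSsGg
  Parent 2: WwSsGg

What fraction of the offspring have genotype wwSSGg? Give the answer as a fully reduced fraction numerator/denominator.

P(wwSSGg) = 1/32

WwSsGg gametes: WSG×1, WSg×1, WsG×1, Wsg×1, wSG×1, wSg×1, wsG×1, wsg×1
WwSsGg gametes: WSG×1, WSg×1, WsG×1, Wsg×1, wSG×1, wSg×1, wsG×1, wsg×1
WwSsGg×WwSsGg grid (8·8=64): WWSSGG=1 WWSSGg=2 WWSSgg=1 WWSsGG=2 WWSsGg=4 WWSsgg=2 WWssGG=1 WWssGg=2 WWssgg=1 WwSSGG=2 WwSSGg=4 WwSSgg=2 WwSsGG=4 WwSsGg=8 WwSsgg=4 WwssGG=2 WwssGg=4 Wwssgg=2 wwSSGG=1 wwSSGg=2 wwSSgg=1 wwSsGG=2 wwSsGg=4 wwSsgg=2 wwssGG=1 wwssGg=2 wwssgg=1
wwSSGg hits 2/64; gcd=2; 2÷2/64÷2 = 1/32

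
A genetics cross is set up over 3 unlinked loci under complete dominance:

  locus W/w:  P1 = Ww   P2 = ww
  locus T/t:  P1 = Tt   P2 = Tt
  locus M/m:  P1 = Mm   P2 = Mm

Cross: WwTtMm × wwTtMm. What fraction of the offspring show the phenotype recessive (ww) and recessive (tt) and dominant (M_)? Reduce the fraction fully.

P(ww tt M_) = 3/32

WwTtMm gametes: WTM×1, WTm×1, WtM×1, Wtm×1, wTM×1, wTm×1, wtM×1, wtm×1
wwTtMm gametes: wTM×2, wTm×2, wtM×2, wtm×2
WwTtMm×wwTtMm grid (8·8=64): WwTTMM=2 WwTTMm=4 WwTTmm=2 WwTtMM=4 WwTtMm=8 WwTtmm=4 WwttMM=2 WwttMm=4 Wwttmm=2 wwTTMM=2 wwTTMm=4 wwTTmm=2 wwTtMM=4 wwTtMm=8 wwTtmm=4 wwttMM=2 wwttMm=4 wwttmm=2
ww tt M_ hits 6/64; gcd=2; 6÷2/64÷2 = 3/32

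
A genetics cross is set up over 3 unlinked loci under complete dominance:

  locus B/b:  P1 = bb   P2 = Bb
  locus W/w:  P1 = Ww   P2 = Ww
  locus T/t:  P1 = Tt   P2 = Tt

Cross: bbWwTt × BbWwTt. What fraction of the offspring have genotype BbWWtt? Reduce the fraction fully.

P(BbWWtt) = 1/32

bbWwTt gametes: bWT×2, bWt×2, bwT×2, bwt×2
BbWwTt gametes: BWT×1, BWt×1, BwT×1, Bwt×1, bWT×1, bWt×1, bwT×1, bwt×1
bbWwTt×BbWwTt grid (8·8=64): BbWWTT=2 BbWWTt=4 BbWWtt=2 BbWwTT=4 BbWwTt=8 BbWwtt=4 BbwwTT=2 BbwwTt=4 Bbwwtt=2 bbWWTT=2 bbWWTt=4 bbWWtt=2 bbWwTT=4 bbWwTt=8 bbWwtt=4 bbwwTT=2 bbwwTt=4 bbwwtt=2
BbWWtt hits 2/64; gcd=2; 2÷2/64÷2 = 1/32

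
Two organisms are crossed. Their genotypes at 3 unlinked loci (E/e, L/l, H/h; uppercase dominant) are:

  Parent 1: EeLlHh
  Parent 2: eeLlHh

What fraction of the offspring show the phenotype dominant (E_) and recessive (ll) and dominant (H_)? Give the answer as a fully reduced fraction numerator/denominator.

EeLlHh gametes: ELH×1, ELh×1, ElH×1, Elh×1, eLH×1, eLh×1, elH×1, elh×1
eeLlHh gametes: eLH×2, eLh×2, elH×2, elh×2
EeLlHh×eeLlHh grid (8·8=64): EeLLHH=2 EeLLHh=4 EeLLhh=2 EeLlHH=4 EeLlHh=8 EeLlhh=4 EellHH=2 EellHh=4 Eellhh=2 eeLLHH=2 eeLLHh=4 eeLLhh=2 eeLlHH=4 eeLlHh=8 eeLlhh=4 eellHH=2 eellHh=4 eellhh=2
E_ ll H_ hits 6/64; gcd=2; 6÷2/64÷2 = 3/32

P(E_ ll H_) = 3/32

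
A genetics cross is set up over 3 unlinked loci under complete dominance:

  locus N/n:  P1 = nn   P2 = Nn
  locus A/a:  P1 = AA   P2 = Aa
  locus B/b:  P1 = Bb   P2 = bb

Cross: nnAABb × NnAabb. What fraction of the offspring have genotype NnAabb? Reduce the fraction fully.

nnAABb gametes: nAB×4, nAb×4
NnAabb gametes: NAb×2, Nab×2, nAb×2, nab×2
nnAABb×NnAabb grid (8·8=64): NnAABb=8 NnAAbb=8 NnAaBb=8 NnAabb=8 nnAABb=8 nnAAbb=8 nnAaBb=8 nnAabb=8
NnAabb hits 8/64; gcd=8; 8÷8/64÷8 = 1/8

P(NnAabb) = 1/8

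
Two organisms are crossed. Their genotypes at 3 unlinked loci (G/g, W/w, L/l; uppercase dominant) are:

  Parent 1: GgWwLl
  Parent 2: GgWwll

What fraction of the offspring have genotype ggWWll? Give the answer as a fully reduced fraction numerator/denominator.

GgWwLl gametes: GWL×1, GWl×1, GwL×1, Gwl×1, gWL×1, gWl×1, gwL×1, gwl×1
GgWwll gametes: GWl×2, Gwl×2, gWl×2, gwl×2
GgWwLl×GgWwll grid (8·8=64): GGWWLl=2 GGWWll=2 GGWwLl=4 GGWwll=4 GGwwLl=2 GGwwll=2 GgWWLl=4 GgWWll=4 GgWwLl=8 GgWwll=8 GgwwLl=4 Ggwwll=4 ggWWLl=2 ggWWll=2 ggWwLl=4 ggWwll=4 ggwwLl=2 ggwwll=2
ggWWll hits 2/64; gcd=2; 2÷2/64÷2 = 1/32

P(ggWWll) = 1/32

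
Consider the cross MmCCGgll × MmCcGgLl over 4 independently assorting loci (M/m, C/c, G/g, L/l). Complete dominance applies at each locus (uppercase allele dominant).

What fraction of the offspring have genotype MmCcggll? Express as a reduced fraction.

MmCCGgll gametes: MCGl×4, MCgl×4, mCGl×4, mCgl×4
MmCcGgLl gametes: MCGL×1, MCGl×1, MCgL×1, MCgl×1, McGL×1, McGl×1, McgL×1, Mcgl×1, mCGL×1, mCGl×1, mCgL×1, mCgl×1, mcGL×1, mcGl×1, mcgL×1, mcgl×1
MmCCGgll×MmCcGgLl grid (16·16=256): MMCCGGLl=4 MMCCGGll=4 MMCCGgLl=8 MMCCGgll=8 MMCCggLl=4 MMCCggll=4 MMCcGGLl=4 MMCcGGll=4 MMCcGgLl=8 MMCcGgll=8 MMCcggLl=4 MMCcggll=4 MmCCGGLl=8 MmCCGGll=8 MmCCGgLl=16 MmCCGgll=16 MmCCggLl=8 MmCCggll=8 MmCcGGLl=8 MmCcGGll=8 MmCcGgLl=16 MmCcGgll=16 MmCcggLl=8 MmCcggll=8 mmCCGGLl=4 mmCCGGll=4 mmCCGgLl=8 mmCCGgll=8 mmCCggLl=4 mmCCggll=4 mmCcGGLl=4 mmCcGGll=4 mmCcGgLl=8 mmCcGgll=8 mmCcggLl=4 mmCcggll=4
MmCcggll hits 8/256; gcd=8; 8÷8/256÷8 = 1/32

P(MmCcggll) = 1/32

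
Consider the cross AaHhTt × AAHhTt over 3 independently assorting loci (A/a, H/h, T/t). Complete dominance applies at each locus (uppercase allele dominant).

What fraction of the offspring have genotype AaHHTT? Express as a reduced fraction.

P(AaHHTT) = 1/32

AaHhTt gametes: AHT×1, AHt×1, AhT×1, Aht×1, aHT×1, aHt×1, ahT×1, aht×1
AAHhTt gametes: AHT×2, AHt×2, AhT×2, Aht×2
AaHhTt×AAHhTt grid (8·8=64): AAHHTT=2 AAHHTt=4 AAHHtt=2 AAHhTT=4 AAHhTt=8 AAHhtt=4 AAhhTT=2 AAhhTt=4 AAhhtt=2 AaHHTT=2 AaHHTt=4 AaHHtt=2 AaHhTT=4 AaHhTt=8 AaHhtt=4 AahhTT=2 AahhTt=4 Aahhtt=2
AaHHTT hits 2/64; gcd=2; 2÷2/64÷2 = 1/32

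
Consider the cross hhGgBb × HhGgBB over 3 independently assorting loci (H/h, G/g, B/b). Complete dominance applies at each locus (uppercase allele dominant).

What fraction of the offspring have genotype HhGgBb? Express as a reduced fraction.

P(HhGgBb) = 1/8

hhGgBb gametes: hGB×2, hGb×2, hgB×2, hgb×2
HhGgBB gametes: HGB×2, HgB×2, hGB×2, hgB×2
hhGgBb×HhGgBB grid (8·8=64): HhGGBB=4 HhGGBb=4 HhGgBB=8 HhGgBb=8 HhggBB=4 HhggBb=4 hhGGBB=4 hhGGBb=4 hhGgBB=8 hhGgBb=8 hhggBB=4 hhggBb=4
HhGgBb hits 8/64; gcd=8; 8÷8/64÷8 = 1/8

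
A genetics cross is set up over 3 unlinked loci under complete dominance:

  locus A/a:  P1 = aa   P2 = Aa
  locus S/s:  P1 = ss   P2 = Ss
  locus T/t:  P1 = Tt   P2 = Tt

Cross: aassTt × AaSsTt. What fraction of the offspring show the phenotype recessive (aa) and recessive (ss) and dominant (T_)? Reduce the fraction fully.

aassTt gametes: asT×4, ast×4
AaSsTt gametes: AST×1, ASt×1, AsT×1, Ast×1, aST×1, aSt×1, asT×1, ast×1
aassTt×AaSsTt grid (8·8=64): AaSsTT=4 AaSsTt=8 AaSstt=4 AassTT=4 AassTt=8 Aasstt=4 aaSsTT=4 aaSsTt=8 aaSstt=4 aassTT=4 aassTt=8 aasstt=4
aa ss T_ hits 12/64; gcd=4; 12÷4/64÷4 = 3/16

P(aa ss T_) = 3/16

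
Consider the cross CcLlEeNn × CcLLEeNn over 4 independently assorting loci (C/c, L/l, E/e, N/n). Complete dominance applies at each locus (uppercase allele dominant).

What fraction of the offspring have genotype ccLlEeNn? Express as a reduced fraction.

P(ccLlEeNn) = 1/32

CcLlEeNn gametes: CLEN×1, CLEn×1, CLeN×1, CLen×1, ClEN×1, ClEn×1, CleN×1, Clen×1, cLEN×1, cLEn×1, cLeN×1, cLen×1, clEN×1, clEn×1, cleN×1, clen×1
CcLLEeNn gametes: CLEN×2, CLEn×2, CLeN×2, CLen×2, cLEN×2, cLEn×2, cLeN×2, cLen×2
CcLlEeNn×CcLLEeNn grid (16·16=256): CCLLEENN=2 CCLLEENn=4 CCLLEEnn=2 CCLLEeNN=4 CCLLEeNn=8 CCLLEenn=4 CCLLeeNN=2 CCLLeeNn=4 CCLLeenn=2 CCLlEENN=2 CCLlEENn=4 CCLlEEnn=2 CCLlEeNN=4 CCLlEeNn=8 CCLlEenn=4 CCLleeNN=2 CCLleeNn=4 CCLleenn=2 CcLLEENN=4 CcLLEENn=8 CcLLEEnn=4 CcLLEeNN=8 CcLLEeNn=16 CcLLEenn=8 CcLLeeNN=4 CcLLeeNn=8 CcLLeenn=4 CcLlEENN=4 CcLlEENn=8 CcLlEEnn=4 CcLlEeNN=8 CcLlEeNn=16 CcLlEenn=8 CcLleeNN=4 CcLleeNn=8 CcLleenn=4 ccLLEENN=2 ccLLEENn=4 ccLLEEnn=2 ccLLEeNN=4 ccLLEeNn=8 ccLLEenn=4 ccLLeeNN=2 ccLLeeNn=4 ccLLeenn=2 ccLlEENN=2 ccLlEENn=4 ccLlEEnn=2 ccLlEeNN=4 ccLlEeNn=8 ccLlEenn=4 ccLleeNN=2 ccLleeNn=4 ccLleenn=2
ccLlEeNn hits 8/256; gcd=8; 8÷8/256÷8 = 1/32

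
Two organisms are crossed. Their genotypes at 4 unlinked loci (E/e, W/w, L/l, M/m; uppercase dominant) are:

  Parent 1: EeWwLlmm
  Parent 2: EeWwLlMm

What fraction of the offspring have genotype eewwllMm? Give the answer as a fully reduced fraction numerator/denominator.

EeWwLlmm gametes: EWLm×2, EWlm×2, EwLm×2, Ewlm×2, eWLm×2, eWlm×2, ewLm×2, ewlm×2
EeWwLlMm gametes: EWLM×1, EWLm×1, EWlM×1, EWlm×1, EwLM×1, EwLm×1, EwlM×1, Ewlm×1, eWLM×1, eWLm×1, eWlM×1, eWlm×1, ewLM×1, ewLm×1, ewlM×1, ewlm×1
EeWwLlmm×EeWwLlMm grid (16·16=256): EEWWLLMm=2 EEWWLLmm=2 EEWWLlMm=4 EEWWLlmm=4 EEWWllMm=2 EEWWllmm=2 EEWwLLMm=4 EEWwLLmm=4 EEWwLlMm=8 EEWwLlmm=8 EEWwllMm=4 EEWwllmm=4 EEwwLLMm=2 EEwwLLmm=2 EEwwLlMm=4 EEwwLlmm=4 EEwwllMm=2 EEwwllmm=2 EeWWLLMm=4 EeWWLLmm=4 EeWWLlMm=8 EeWWLlmm=8 EeWWllMm=4 EeWWllmm=4 EeWwLLMm=8 EeWwLLmm=8 EeWwLlMm=16 EeWwLlmm=16 EeWwllMm=8 EeWwllmm=8 EewwLLMm=4 EewwLLmm=4 EewwLlMm=8 EewwLlmm=8 EewwllMm=4 Eewwllmm=4 eeWWLLMm=2 eeWWLLmm=2 eeWWLlMm=4 eeWWLlmm=4 eeWWllMm=2 eeWWllmm=2 eeWwLLMm=4 eeWwLLmm=4 eeWwLlMm=8 eeWwLlmm=8 eeWwllMm=4 eeWwllmm=4 eewwLLMm=2 eewwLLmm=2 eewwLlMm=4 eewwLlmm=4 eewwllMm=2 eewwllmm=2
eewwllMm hits 2/256; gcd=2; 2÷2/256÷2 = 1/128

P(eewwllMm) = 1/128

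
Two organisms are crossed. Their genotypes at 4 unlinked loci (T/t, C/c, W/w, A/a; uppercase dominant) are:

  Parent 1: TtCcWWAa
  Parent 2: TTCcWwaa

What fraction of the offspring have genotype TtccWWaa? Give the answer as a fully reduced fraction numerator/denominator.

TtCcWWAa gametes: TCWA×2, TCWa×2, TcWA×2, TcWa×2, tCWA×2, tCWa×2, tcWA×2, tcWa×2
TTCcWwaa gametes: TCWa×4, TCwa×4, TcWa×4, Tcwa×4
TtCcWWAa×TTCcWwaa grid (16·16=256): TTCCWWAa=8 TTCCWWaa=8 TTCCWwAa=8 TTCCWwaa=8 TTCcWWAa=16 TTCcWWaa=16 TTCcWwAa=16 TTCcWwaa=16 TTccWWAa=8 TTccWWaa=8 TTccWwAa=8 TTccWwaa=8 TtCCWWAa=8 TtCCWWaa=8 TtCCWwAa=8 TtCCWwaa=8 TtCcWWAa=16 TtCcWWaa=16 TtCcWwAa=16 TtCcWwaa=16 TtccWWAa=8 TtccWWaa=8 TtccWwAa=8 TtccWwaa=8
TtccWWaa hits 8/256; gcd=8; 8÷8/256÷8 = 1/32

P(TtccWWaa) = 1/32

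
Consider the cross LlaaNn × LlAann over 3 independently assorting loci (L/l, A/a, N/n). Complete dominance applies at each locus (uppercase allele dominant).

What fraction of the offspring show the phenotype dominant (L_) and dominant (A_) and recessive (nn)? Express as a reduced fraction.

P(L_ A_ nn) = 3/16

LlaaNn gametes: LaN×2, Lan×2, laN×2, lan×2
LlAann gametes: LAn×2, Lan×2, lAn×2, lan×2
LlaaNn×LlAann grid (8·8=64): LLAaNn=4 LLAann=4 LLaaNn=4 LLaann=4 LlAaNn=8 LlAann=8 LlaaNn=8 Llaann=8 llAaNn=4 llAann=4 llaaNn=4 llaann=4
L_ A_ nn hits 12/64; gcd=4; 12÷4/64÷4 = 3/16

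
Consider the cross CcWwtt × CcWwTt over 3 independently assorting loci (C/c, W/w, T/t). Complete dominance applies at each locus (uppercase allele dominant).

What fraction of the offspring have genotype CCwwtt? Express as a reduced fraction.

P(CCwwtt) = 1/32

CcWwtt gametes: CWt×2, Cwt×2, cWt×2, cwt×2
CcWwTt gametes: CWT×1, CWt×1, CwT×1, Cwt×1, cWT×1, cWt×1, cwT×1, cwt×1
CcWwtt×CcWwTt grid (8·8=64): CCWWTt=2 CCWWtt=2 CCWwTt=4 CCWwtt=4 CCwwTt=2 CCwwtt=2 CcWWTt=4 CcWWtt=4 CcWwTt=8 CcWwtt=8 CcwwTt=4 Ccwwtt=4 ccWWTt=2 ccWWtt=2 ccWwTt=4 ccWwtt=4 ccwwTt=2 ccwwtt=2
CCwwtt hits 2/64; gcd=2; 2÷2/64÷2 = 1/32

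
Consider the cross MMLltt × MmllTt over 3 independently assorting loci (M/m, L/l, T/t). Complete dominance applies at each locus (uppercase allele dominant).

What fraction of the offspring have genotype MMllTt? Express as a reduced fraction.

MMLltt gametes: MLt×4, Mlt×4
MmllTt gametes: MlT×2, Mlt×2, mlT×2, mlt×2
MMLltt×MmllTt grid (8·8=64): MMLlTt=8 MMLltt=8 MMllTt=8 MMlltt=8 MmLlTt=8 MmLltt=8 MmllTt=8 Mmlltt=8
MMllTt hits 8/64; gcd=8; 8÷8/64÷8 = 1/8

P(MMllTt) = 1/8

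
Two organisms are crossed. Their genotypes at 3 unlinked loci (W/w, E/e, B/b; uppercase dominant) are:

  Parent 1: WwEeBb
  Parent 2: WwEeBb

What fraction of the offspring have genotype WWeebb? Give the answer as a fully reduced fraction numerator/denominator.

WwEeBb gametes: WEB×1, WEb×1, WeB×1, Web×1, wEB×1, wEb×1, weB×1, web×1
WwEeBb gametes: WEB×1, WEb×1, WeB×1, Web×1, wEB×1, wEb×1, weB×1, web×1
WwEeBb×WwEeBb grid (8·8=64): WWEEBB=1 WWEEBb=2 WWEEbb=1 WWEeBB=2 WWEeBb=4 WWEebb=2 WWeeBB=1 WWeeBb=2 WWeebb=1 WwEEBB=2 WwEEBb=4 WwEEbb=2 WwEeBB=4 WwEeBb=8 WwEebb=4 WweeBB=2 WweeBb=4 Wweebb=2 wwEEBB=1 wwEEBb=2 wwEEbb=1 wwEeBB=2 wwEeBb=4 wwEebb=2 wweeBB=1 wweeBb=2 wweebb=1
WWeebb hits 1/64; gcd=1; 1÷1/64÷1 = 1/64

P(WWeebb) = 1/64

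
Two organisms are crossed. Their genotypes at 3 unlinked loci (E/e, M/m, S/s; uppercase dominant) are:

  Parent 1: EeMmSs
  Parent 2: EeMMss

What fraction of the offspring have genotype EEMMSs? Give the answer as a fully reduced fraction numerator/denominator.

EeMmSs gametes: EMS×1, EMs×1, EmS×1, Ems×1, eMS×1, eMs×1, emS×1, ems×1
EeMMss gametes: EMs×4, eMs×4
EeMmSs×EeMMss grid (8·8=64): EEMMSs=4 EEMMss=4 EEMmSs=4 EEMmss=4 EeMMSs=8 EeMMss=8 EeMmSs=8 EeMmss=8 eeMMSs=4 eeMMss=4 eeMmSs=4 eeMmss=4
EEMMSs hits 4/64; gcd=4; 4÷4/64÷4 = 1/16

P(EEMMSs) = 1/16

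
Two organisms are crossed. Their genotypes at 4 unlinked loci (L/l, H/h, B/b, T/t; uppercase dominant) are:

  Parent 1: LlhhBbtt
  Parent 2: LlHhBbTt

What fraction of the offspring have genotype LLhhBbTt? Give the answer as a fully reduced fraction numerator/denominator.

LlhhBbtt gametes: LhBt×4, Lhbt×4, lhBt×4, lhbt×4
LlHhBbTt gametes: LHBT×1, LHBt×1, LHbT×1, LHbt×1, LhBT×1, LhBt×1, LhbT×1, Lhbt×1, lHBT×1, lHBt×1, lHbT×1, lHbt×1, lhBT×1, lhBt×1, lhbT×1, lhbt×1
LlhhBbtt×LlHhBbTt grid (16·16=256): LLHhBBTt=4 LLHhBBtt=4 LLHhBbTt=8 LLHhBbtt=8 LLHhbbTt=4 LLHhbbtt=4 LLhhBBTt=4 LLhhBBtt=4 LLhhBbTt=8 LLhhBbtt=8 LLhhbbTt=4 LLhhbbtt=4 LlHhBBTt=8 LlHhBBtt=8 LlHhBbTt=16 LlHhBbtt=16 LlHhbbTt=8 LlHhbbtt=8 LlhhBBTt=8 LlhhBBtt=8 LlhhBbTt=16 LlhhBbtt=16 LlhhbbTt=8 Llhhbbtt=8 llHhBBTt=4 llHhBBtt=4 llHhBbTt=8 llHhBbtt=8 llHhbbTt=4 llHhbbtt=4 llhhBBTt=4 llhhBBtt=4 llhhBbTt=8 llhhBbtt=8 llhhbbTt=4 llhhbbtt=4
LLhhBbTt hits 8/256; gcd=8; 8÷8/256÷8 = 1/32

P(LLhhBbTt) = 1/32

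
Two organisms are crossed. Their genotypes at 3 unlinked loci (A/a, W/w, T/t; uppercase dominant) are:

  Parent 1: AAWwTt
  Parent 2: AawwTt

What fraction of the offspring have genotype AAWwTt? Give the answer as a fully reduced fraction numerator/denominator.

P(AAWwTt) = 1/8

AAWwTt gametes: AWT×2, AWt×2, AwT×2, Awt×2
AawwTt gametes: AwT×2, Awt×2, awT×2, awt×2
AAWwTt×AawwTt grid (8·8=64): AAWwTT=4 AAWwTt=8 AAWwtt=4 AAwwTT=4 AAwwTt=8 AAwwtt=4 AaWwTT=4 AaWwTt=8 AaWwtt=4 AawwTT=4 AawwTt=8 Aawwtt=4
AAWwTt hits 8/64; gcd=8; 8÷8/64÷8 = 1/8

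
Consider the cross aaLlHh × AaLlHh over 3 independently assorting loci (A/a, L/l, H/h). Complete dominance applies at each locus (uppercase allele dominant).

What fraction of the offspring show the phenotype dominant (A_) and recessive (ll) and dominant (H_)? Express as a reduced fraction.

P(A_ ll H_) = 3/32

aaLlHh gametes: aLH×2, aLh×2, alH×2, alh×2
AaLlHh gametes: ALH×1, ALh×1, AlH×1, Alh×1, aLH×1, aLh×1, alH×1, alh×1
aaLlHh×AaLlHh grid (8·8=64): AaLLHH=2 AaLLHh=4 AaLLhh=2 AaLlHH=4 AaLlHh=8 AaLlhh=4 AallHH=2 AallHh=4 Aallhh=2 aaLLHH=2 aaLLHh=4 aaLLhh=2 aaLlHH=4 aaLlHh=8 aaLlhh=4 aallHH=2 aallHh=4 aallhh=2
A_ ll H_ hits 6/64; gcd=2; 6÷2/64÷2 = 3/32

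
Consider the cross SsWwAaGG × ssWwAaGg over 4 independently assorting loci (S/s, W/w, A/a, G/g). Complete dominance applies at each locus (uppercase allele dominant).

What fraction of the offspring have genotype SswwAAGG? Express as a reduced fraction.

P(SswwAAGG) = 1/64

SsWwAaGG gametes: SWAG×2, SWaG×2, SwAG×2, SwaG×2, sWAG×2, sWaG×2, swAG×2, swaG×2
ssWwAaGg gametes: sWAG×2, sWAg×2, sWaG×2, sWag×2, swAG×2, swAg×2, swaG×2, swag×2
SsWwAaGG×ssWwAaGg grid (16·16=256): SsWWAAGG=4 SsWWAAGg=4 SsWWAaGG=8 SsWWAaGg=8 SsWWaaGG=4 SsWWaaGg=4 SsWwAAGG=8 SsWwAAGg=8 SsWwAaGG=16 SsWwAaGg=16 SsWwaaGG=8 SsWwaaGg=8 SswwAAGG=4 SswwAAGg=4 SswwAaGG=8 SswwAaGg=8 SswwaaGG=4 SswwaaGg=4 ssWWAAGG=4 ssWWAAGg=4 ssWWAaGG=8 ssWWAaGg=8 ssWWaaGG=4 ssWWaaGg=4 ssWwAAGG=8 ssWwAAGg=8 ssWwAaGG=16 ssWwAaGg=16 ssWwaaGG=8 ssWwaaGg=8 sswwAAGG=4 sswwAAGg=4 sswwAaGG=8 sswwAaGg=8 sswwaaGG=4 sswwaaGg=4
SswwAAGG hits 4/256; gcd=4; 4÷4/256÷4 = 1/64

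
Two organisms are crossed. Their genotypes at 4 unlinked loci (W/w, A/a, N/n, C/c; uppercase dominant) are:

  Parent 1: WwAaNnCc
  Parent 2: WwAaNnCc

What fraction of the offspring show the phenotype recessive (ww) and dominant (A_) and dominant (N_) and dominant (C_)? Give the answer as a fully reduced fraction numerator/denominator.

WwAaNnCc gametes: WANC×1, WANc×1, WAnC×1, WAnc×1, WaNC×1, WaNc×1, WanC×1, Wanc×1, wANC×1, wANc×1, wAnC×1, wAnc×1, waNC×1, waNc×1, wanC×1, wanc×1
WwAaNnCc gametes: WANC×1, WANc×1, WAnC×1, WAnc×1, WaNC×1, WaNc×1, WanC×1, Wanc×1, wANC×1, wANc×1, wAnC×1, wAnc×1, waNC×1, waNc×1, wanC×1, wanc×1
WwAaNnCc×WwAaNnCc grid (16·16=256): WWAANNCC=1 WWAANNCc=2 WWAANNcc=1 WWAANnCC=2 WWAANnCc=4 WWAANncc=2 WWAAnnCC=1 WWAAnnCc=2 WWAAnncc=1 WWAaNNCC=2 WWAaNNCc=4 WWAaNNcc=2 WWAaNnCC=4 WWAaNnCc=8 WWAaNncc=4 WWAannCC=2 WWAannCc=4 WWAanncc=2 WWaaNNCC=1 WWaaNNCc=2 WWaaNNcc=1 WWaaNnCC=2 WWaaNnCc=4 WWaaNncc=2 WWaannCC=1 WWaannCc=2 WWaanncc=1 WwAANNCC=2 WwAANNCc=4 WwAANNcc=2 WwAANnCC=4 WwAANnCc=8 WwAANncc=4 WwAAnnCC=2 WwAAnnCc=4 WwAAnncc=2 WwAaNNCC=4 WwAaNNCc=8 WwAaNNcc=4 WwAaNnCC=8 WwAaNnCc=16 WwAaNncc=8 WwAannCC=4 WwAannCc=8 WwAanncc=4 WwaaNNCC=2 WwaaNNCc=4 WwaaNNcc=2 WwaaNnCC=4 WwaaNnCc=8 WwaaNncc=4 WwaannCC=2 WwaannCc=4 Wwaanncc=2 wwAANNCC=1 wwAANNCc=2 wwAANNcc=1 wwAANnCC=2 wwAANnCc=4 wwAANncc=2 wwAAnnCC=1 wwAAnnCc=2 wwAAnncc=1 wwAaNNCC=2 wwAaNNCc=4 wwAaNNcc=2 wwAaNnCC=4 wwAaNnCc=8 wwAaNncc=4 wwAannCC=2 wwAannCc=4 wwAanncc=2 wwaaNNCC=1 wwaaNNCc=2 wwaaNNcc=1 wwaaNnCC=2 wwaaNnCc=4 wwaaNncc=2 wwaannCC=1 wwaannCc=2 wwaanncc=1
ww A_ N_ C_ hits 27/256; gcd=1; 27÷1/256÷1 = 27/256

P(ww A_ N_ C_) = 27/256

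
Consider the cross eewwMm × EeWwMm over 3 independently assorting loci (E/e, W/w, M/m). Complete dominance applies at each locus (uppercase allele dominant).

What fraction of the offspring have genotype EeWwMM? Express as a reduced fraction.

P(EeWwMM) = 1/16

eewwMm gametes: ewM×4, ewm×4
EeWwMm gametes: EWM×1, EWm×1, EwM×1, Ewm×1, eWM×1, eWm×1, ewM×1, ewm×1
eewwMm×EeWwMm grid (8·8=64): EeWwMM=4 EeWwMm=8 EeWwmm=4 EewwMM=4 EewwMm=8 Eewwmm=4 eeWwMM=4 eeWwMm=8 eeWwmm=4 eewwMM=4 eewwMm=8 eewwmm=4
EeWwMM hits 4/64; gcd=4; 4÷4/64÷4 = 1/16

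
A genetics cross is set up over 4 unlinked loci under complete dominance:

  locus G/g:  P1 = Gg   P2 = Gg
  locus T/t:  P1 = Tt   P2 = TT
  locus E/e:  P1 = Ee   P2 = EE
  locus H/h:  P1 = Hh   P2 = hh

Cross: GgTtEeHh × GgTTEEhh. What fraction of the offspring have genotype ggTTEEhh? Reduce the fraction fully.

GgTtEeHh gametes: GTEH×1, GTEh×1, GTeH×1, GTeh×1, GtEH×1, GtEh×1, GteH×1, Gteh×1, gTEH×1, gTEh×1, gTeH×1, gTeh×1, gtEH×1, gtEh×1, gteH×1, gteh×1
GgTTEEhh gametes: GTEh×8, gTEh×8
GgTtEeHh×GgTTEEhh grid (16·16=256): GGTTEEHh=8 GGTTEEhh=8 GGTTEeHh=8 GGTTEehh=8 GGTtEEHh=8 GGTtEEhh=8 GGTtEeHh=8 GGTtEehh=8 GgTTEEHh=16 GgTTEEhh=16 GgTTEeHh=16 GgTTEehh=16 GgTtEEHh=16 GgTtEEhh=16 GgTtEeHh=16 GgTtEehh=16 ggTTEEHh=8 ggTTEEhh=8 ggTTEeHh=8 ggTTEehh=8 ggTtEEHh=8 ggTtEEhh=8 ggTtEeHh=8 ggTtEehh=8
ggTTEEhh hits 8/256; gcd=8; 8÷8/256÷8 = 1/32

P(ggTTEEhh) = 1/32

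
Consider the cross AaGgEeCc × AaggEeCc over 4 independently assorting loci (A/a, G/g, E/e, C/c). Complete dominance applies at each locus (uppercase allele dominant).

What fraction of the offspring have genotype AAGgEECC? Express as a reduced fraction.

AaGgEeCc gametes: AGEC×1, AGEc×1, AGeC×1, AGec×1, AgEC×1, AgEc×1, AgeC×1, Agec×1, aGEC×1, aGEc×1, aGeC×1, aGec×1, agEC×1, agEc×1, ageC×1, agec×1
AaggEeCc gametes: AgEC×2, AgEc×2, AgeC×2, Agec×2, agEC×2, agEc×2, ageC×2, agec×2
AaGgEeCc×AaggEeCc grid (16·16=256): AAGgEECC=2 AAGgEECc=4 AAGgEEcc=2 AAGgEeCC=4 AAGgEeCc=8 AAGgEecc=4 AAGgeeCC=2 AAGgeeCc=4 AAGgeecc=2 AAggEECC=2 AAggEECc=4 AAggEEcc=2 AAggEeCC=4 AAggEeCc=8 AAggEecc=4 AAggeeCC=2 AAggeeCc=4 AAggeecc=2 AaGgEECC=4 AaGgEECc=8 AaGgEEcc=4 AaGgEeCC=8 AaGgEeCc=16 AaGgEecc=8 AaGgeeCC=4 AaGgeeCc=8 AaGgeecc=4 AaggEECC=4 AaggEECc=8 AaggEEcc=4 AaggEeCC=8 AaggEeCc=16 AaggEecc=8 AaggeeCC=4 AaggeeCc=8 Aaggeecc=4 aaGgEECC=2 aaGgEECc=4 aaGgEEcc=2 aaGgEeCC=4 aaGgEeCc=8 aaGgEecc=4 aaGgeeCC=2 aaGgeeCc=4 aaGgeecc=2 aaggEECC=2 aaggEECc=4 aaggEEcc=2 aaggEeCC=4 aaggEeCc=8 aaggEecc=4 aaggeeCC=2 aaggeeCc=4 aaggeecc=2
AAGgEECC hits 2/256; gcd=2; 2÷2/256÷2 = 1/128

P(AAGgEECC) = 1/128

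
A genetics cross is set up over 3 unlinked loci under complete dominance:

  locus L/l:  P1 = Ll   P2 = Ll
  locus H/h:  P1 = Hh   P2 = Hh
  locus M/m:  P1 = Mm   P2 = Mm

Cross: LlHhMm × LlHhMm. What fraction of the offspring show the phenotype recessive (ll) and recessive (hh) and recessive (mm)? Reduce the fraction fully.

P(ll hh mm) = 1/64

LlHhMm gametes: LHM×1, LHm×1, LhM×1, Lhm×1, lHM×1, lHm×1, lhM×1, lhm×1
LlHhMm gametes: LHM×1, LHm×1, LhM×1, Lhm×1, lHM×1, lHm×1, lhM×1, lhm×1
LlHhMm×LlHhMm grid (8·8=64): LLHHMM=1 LLHHMm=2 LLHHmm=1 LLHhMM=2 LLHhMm=4 LLHhmm=2 LLhhMM=1 LLhhMm=2 LLhhmm=1 LlHHMM=2 LlHHMm=4 LlHHmm=2 LlHhMM=4 LlHhMm=8 LlHhmm=4 LlhhMM=2 LlhhMm=4 Llhhmm=2 llHHMM=1 llHHMm=2 llHHmm=1 llHhMM=2 llHhMm=4 llHhmm=2 llhhMM=1 llhhMm=2 llhhmm=1
ll hh mm hits 1/64; gcd=1; 1÷1/64÷1 = 1/64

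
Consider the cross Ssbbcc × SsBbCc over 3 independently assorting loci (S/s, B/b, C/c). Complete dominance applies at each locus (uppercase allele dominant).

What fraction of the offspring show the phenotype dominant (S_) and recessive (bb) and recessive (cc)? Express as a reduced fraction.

Ssbbcc gametes: Sbc×4, sbc×4
SsBbCc gametes: SBC×1, SBc×1, SbC×1, Sbc×1, sBC×1, sBc×1, sbC×1, sbc×1
Ssbbcc×SsBbCc grid (8·8=64): SSBbCc=4 SSBbcc=4 SSbbCc=4 SSbbcc=4 SsBbCc=8 SsBbcc=8 SsbbCc=8 Ssbbcc=8 ssBbCc=4 ssBbcc=4 ssbbCc=4 ssbbcc=4
S_ bb cc hits 12/64; gcd=4; 12÷4/64÷4 = 3/16

P(S_ bb cc) = 3/16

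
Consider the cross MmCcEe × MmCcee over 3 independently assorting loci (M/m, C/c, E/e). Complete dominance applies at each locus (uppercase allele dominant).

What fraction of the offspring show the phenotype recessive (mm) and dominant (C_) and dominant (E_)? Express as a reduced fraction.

MmCcEe gametes: MCE×1, MCe×1, McE×1, Mce×1, mCE×1, mCe×1, mcE×1, mce×1
MmCcee gametes: MCe×2, Mce×2, mCe×2, mce×2
MmCcEe×MmCcee grid (8·8=64): MMCCEe=2 MMCCee=2 MMCcEe=4 MMCcee=4 MMccEe=2 MMccee=2 MmCCEe=4 MmCCee=4 MmCcEe=8 MmCcee=8 MmccEe=4 Mmccee=4 mmCCEe=2 mmCCee=2 mmCcEe=4 mmCcee=4 mmccEe=2 mmccee=2
mm C_ E_ hits 6/64; gcd=2; 6÷2/64÷2 = 3/32

P(mm C_ E_) = 3/32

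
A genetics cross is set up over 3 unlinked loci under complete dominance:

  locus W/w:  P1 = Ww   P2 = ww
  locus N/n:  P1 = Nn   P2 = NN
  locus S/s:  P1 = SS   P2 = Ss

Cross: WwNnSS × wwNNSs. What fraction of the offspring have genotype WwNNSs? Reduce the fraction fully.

P(WwNNSs) = 1/8

WwNnSS gametes: WNS×2, WnS×2, wNS×2, wnS×2
wwNNSs gametes: wNS×4, wNs×4
WwNnSS×wwNNSs grid (8·8=64): WwNNSS=8 WwNNSs=8 WwNnSS=8 WwNnSs=8 wwNNSS=8 wwNNSs=8 wwNnSS=8 wwNnSs=8
WwNNSs hits 8/64; gcd=8; 8÷8/64÷8 = 1/8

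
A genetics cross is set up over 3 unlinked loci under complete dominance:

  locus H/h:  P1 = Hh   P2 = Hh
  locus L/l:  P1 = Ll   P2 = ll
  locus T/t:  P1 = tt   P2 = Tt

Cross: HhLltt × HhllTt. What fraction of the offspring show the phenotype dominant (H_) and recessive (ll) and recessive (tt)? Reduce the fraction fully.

P(H_ ll tt) = 3/16

HhLltt gametes: HLt×2, Hlt×2, hLt×2, hlt×2
HhllTt gametes: HlT×2, Hlt×2, hlT×2, hlt×2
HhLltt×HhllTt grid (8·8=64): HHLlTt=4 HHLltt=4 HHllTt=4 HHlltt=4 HhLlTt=8 HhLltt=8 HhllTt=8 Hhlltt=8 hhLlTt=4 hhLltt=4 hhllTt=4 hhlltt=4
H_ ll tt hits 12/64; gcd=4; 12÷4/64÷4 = 3/16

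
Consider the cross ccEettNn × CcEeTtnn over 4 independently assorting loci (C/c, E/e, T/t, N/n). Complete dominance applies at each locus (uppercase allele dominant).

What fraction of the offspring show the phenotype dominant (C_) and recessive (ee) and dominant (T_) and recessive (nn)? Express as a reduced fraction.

P(C_ ee T_ nn) = 1/32

ccEettNn gametes: cEtN×4, cEtn×4, cetN×4, cetn×4
CcEeTtnn gametes: CETn×2, CEtn×2, CeTn×2, Cetn×2, cETn×2, cEtn×2, ceTn×2, cetn×2
ccEettNn×CcEeTtnn grid (16·16=256): CcEETtNn=8 CcEETtnn=8 CcEEttNn=8 CcEEttnn=8 CcEeTtNn=16 CcEeTtnn=16 CcEettNn=16 CcEettnn=16 CceeTtNn=8 CceeTtnn=8 CceettNn=8 Cceettnn=8 ccEETtNn=8 ccEETtnn=8 ccEEttNn=8 ccEEttnn=8 ccEeTtNn=16 ccEeTtnn=16 ccEettNn=16 ccEettnn=16 cceeTtNn=8 cceeTtnn=8 cceettNn=8 cceettnn=8
C_ ee T_ nn hits 8/256; gcd=8; 8÷8/256÷8 = 1/32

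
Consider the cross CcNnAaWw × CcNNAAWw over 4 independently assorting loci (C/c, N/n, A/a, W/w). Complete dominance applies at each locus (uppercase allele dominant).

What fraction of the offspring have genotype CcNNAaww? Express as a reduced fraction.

P(CcNNAaww) = 1/32

CcNnAaWw gametes: CNAW×1, CNAw×1, CNaW×1, CNaw×1, CnAW×1, CnAw×1, CnaW×1, Cnaw×1, cNAW×1, cNAw×1, cNaW×1, cNaw×1, cnAW×1, cnAw×1, cnaW×1, cnaw×1
CcNNAAWw gametes: CNAW×4, CNAw×4, cNAW×4, cNAw×4
CcNnAaWw×CcNNAAWw grid (16·16=256): CCNNAAWW=4 CCNNAAWw=8 CCNNAAww=4 CCNNAaWW=4 CCNNAaWw=8 CCNNAaww=4 CCNnAAWW=4 CCNnAAWw=8 CCNnAAww=4 CCNnAaWW=4 CCNnAaWw=8 CCNnAaww=4 CcNNAAWW=8 CcNNAAWw=16 CcNNAAww=8 CcNNAaWW=8 CcNNAaWw=16 CcNNAaww=8 CcNnAAWW=8 CcNnAAWw=16 CcNnAAww=8 CcNnAaWW=8 CcNnAaWw=16 CcNnAaww=8 ccNNAAWW=4 ccNNAAWw=8 ccNNAAww=4 ccNNAaWW=4 ccNNAaWw=8 ccNNAaww=4 ccNnAAWW=4 ccNnAAWw=8 ccNnAAww=4 ccNnAaWW=4 ccNnAaWw=8 ccNnAaww=4
CcNNAaww hits 8/256; gcd=8; 8÷8/256÷8 = 1/32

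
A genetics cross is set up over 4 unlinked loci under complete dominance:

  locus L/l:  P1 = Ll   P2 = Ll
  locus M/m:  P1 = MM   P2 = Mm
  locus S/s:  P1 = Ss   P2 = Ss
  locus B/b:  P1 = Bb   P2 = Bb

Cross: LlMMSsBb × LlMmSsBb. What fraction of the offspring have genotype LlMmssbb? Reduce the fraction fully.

P(LlMmssbb) = 1/64

LlMMSsBb gametes: LMSB×2, LMSb×2, LMsB×2, LMsb×2, lMSB×2, lMSb×2, lMsB×2, lMsb×2
LlMmSsBb gametes: LMSB×1, LMSb×1, LMsB×1, LMsb×1, LmSB×1, LmSb×1, LmsB×1, Lmsb×1, lMSB×1, lMSb×1, lMsB×1, lMsb×1, lmSB×1, lmSb×1, lmsB×1, lmsb×1
LlMMSsBb×LlMmSsBb grid (16·16=256): LLMMSSBB=2 LLMMSSBb=4 LLMMSSbb=2 LLMMSsBB=4 LLMMSsBb=8 LLMMSsbb=4 LLMMssBB=2 LLMMssBb=4 LLMMssbb=2 LLMmSSBB=2 LLMmSSBb=4 LLMmSSbb=2 LLMmSsBB=4 LLMmSsBb=8 LLMmSsbb=4 LLMmssBB=2 LLMmssBb=4 LLMmssbb=2 LlMMSSBB=4 LlMMSSBb=8 LlMMSSbb=4 LlMMSsBB=8 LlMMSsBb=16 LlMMSsbb=8 LlMMssBB=4 LlMMssBb=8 LlMMssbb=4 LlMmSSBB=4 LlMmSSBb=8 LlMmSSbb=4 LlMmSsBB=8 LlMmSsBb=16 LlMmSsbb=8 LlMmssBB=4 LlMmssBb=8 LlMmssbb=4 llMMSSBB=2 llMMSSBb=4 llMMSSbb=2 llMMSsBB=4 llMMSsBb=8 llMMSsbb=4 llMMssBB=2 llMMssBb=4 llMMssbb=2 llMmSSBB=2 llMmSSBb=4 llMmSSbb=2 llMmSsBB=4 llMmSsBb=8 llMmSsbb=4 llMmssBB=2 llMmssBb=4 llMmssbb=2
LlMmssbb hits 4/256; gcd=4; 4÷4/256÷4 = 1/64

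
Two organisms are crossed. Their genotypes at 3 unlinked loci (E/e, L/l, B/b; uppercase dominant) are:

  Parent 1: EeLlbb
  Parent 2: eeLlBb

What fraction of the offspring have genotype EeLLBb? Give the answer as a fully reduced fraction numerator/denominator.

P(EeLLBb) = 1/16

EeLlbb gametes: ELb×2, Elb×2, eLb×2, elb×2
eeLlBb gametes: eLB×2, eLb×2, elB×2, elb×2
EeLlbb×eeLlBb grid (8·8=64): EeLLBb=4 EeLLbb=4 EeLlBb=8 EeLlbb=8 EellBb=4 Eellbb=4 eeLLBb=4 eeLLbb=4 eeLlBb=8 eeLlbb=8 eellBb=4 eellbb=4
EeLLBb hits 4/64; gcd=4; 4÷4/64÷4 = 1/16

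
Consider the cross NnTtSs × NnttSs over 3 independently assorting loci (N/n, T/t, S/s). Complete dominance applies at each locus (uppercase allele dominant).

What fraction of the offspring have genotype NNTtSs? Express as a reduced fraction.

NnTtSs gametes: NTS×1, NTs×1, NtS×1, Nts×1, nTS×1, nTs×1, ntS×1, nts×1
NnttSs gametes: NtS×2, Nts×2, ntS×2, nts×2
NnTtSs×NnttSs grid (8·8=64): NNTtSS=2 NNTtSs=4 NNTtss=2 NNttSS=2 NNttSs=4 NNttss=2 NnTtSS=4 NnTtSs=8 NnTtss=4 NnttSS=4 NnttSs=8 Nnttss=4 nnTtSS=2 nnTtSs=4 nnTtss=2 nnttSS=2 nnttSs=4 nnttss=2
NNTtSs hits 4/64; gcd=4; 4÷4/64÷4 = 1/16

P(NNTtSs) = 1/16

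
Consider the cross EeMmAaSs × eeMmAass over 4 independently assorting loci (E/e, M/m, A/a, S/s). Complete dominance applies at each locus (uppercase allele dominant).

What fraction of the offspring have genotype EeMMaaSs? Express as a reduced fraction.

EeMmAaSs gametes: EMAS×1, EMAs×1, EMaS×1, EMas×1, EmAS×1, EmAs×1, EmaS×1, Emas×1, eMAS×1, eMAs×1, eMaS×1, eMas×1, emAS×1, emAs×1, emaS×1, emas×1
eeMmAass gametes: eMAs×4, eMas×4, emAs×4, emas×4
EeMmAaSs×eeMmAass grid (16·16=256): EeMMAASs=4 EeMMAAss=4 EeMMAaSs=8 EeMMAass=8 EeMMaaSs=4 EeMMaass=4 EeMmAASs=8 EeMmAAss=8 EeMmAaSs=16 EeMmAass=16 EeMmaaSs=8 EeMmaass=8 EemmAASs=4 EemmAAss=4 EemmAaSs=8 EemmAass=8 EemmaaSs=4 Eemmaass=4 eeMMAASs=4 eeMMAAss=4 eeMMAaSs=8 eeMMAass=8 eeMMaaSs=4 eeMMaass=4 eeMmAASs=8 eeMmAAss=8 eeMmAaSs=16 eeMmAass=16 eeMmaaSs=8 eeMmaass=8 eemmAASs=4 eemmAAss=4 eemmAaSs=8 eemmAass=8 eemmaaSs=4 eemmaass=4
EeMMaaSs hits 4/256; gcd=4; 4÷4/256÷4 = 1/64

P(EeMMaaSs) = 1/64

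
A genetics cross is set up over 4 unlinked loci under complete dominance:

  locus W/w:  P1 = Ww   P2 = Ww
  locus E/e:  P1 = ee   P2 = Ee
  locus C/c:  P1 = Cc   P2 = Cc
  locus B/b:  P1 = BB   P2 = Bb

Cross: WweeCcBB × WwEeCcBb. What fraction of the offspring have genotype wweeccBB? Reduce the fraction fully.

WweeCcBB gametes: WeCB×4, WecB×4, weCB×4, wecB×4
WwEeCcBb gametes: WECB×1, WECb×1, WEcB×1, WEcb×1, WeCB×1, WeCb×1, WecB×1, Wecb×1, wECB×1, wECb×1, wEcB×1, wEcb×1, weCB×1, weCb×1, wecB×1, wecb×1
WweeCcBB×WwEeCcBb grid (16·16=256): WWEeCCBB=4 WWEeCCBb=4 WWEeCcBB=8 WWEeCcBb=8 WWEeccBB=4 WWEeccBb=4 WWeeCCBB=4 WWeeCCBb=4 WWeeCcBB=8 WWeeCcBb=8 WWeeccBB=4 WWeeccBb=4 WwEeCCBB=8 WwEeCCBb=8 WwEeCcBB=16 WwEeCcBb=16 WwEeccBB=8 WwEeccBb=8 WweeCCBB=8 WweeCCBb=8 WweeCcBB=16 WweeCcBb=16 WweeccBB=8 WweeccBb=8 wwEeCCBB=4 wwEeCCBb=4 wwEeCcBB=8 wwEeCcBb=8 wwEeccBB=4 wwEeccBb=4 wweeCCBB=4 wweeCCBb=4 wweeCcBB=8 wweeCcBb=8 wweeccBB=4 wweeccBb=4
wweeccBB hits 4/256; gcd=4; 4÷4/256÷4 = 1/64

P(wweeccBB) = 1/64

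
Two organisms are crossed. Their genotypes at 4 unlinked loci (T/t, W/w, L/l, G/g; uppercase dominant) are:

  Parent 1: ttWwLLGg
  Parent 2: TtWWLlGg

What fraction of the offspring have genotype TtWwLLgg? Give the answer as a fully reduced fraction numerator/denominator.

ttWwLLGg gametes: tWLG×4, tWLg×4, twLG×4, twLg×4
TtWWLlGg gametes: TWLG×2, TWLg×2, TWlG×2, TWlg×2, tWLG×2, tWLg×2, tWlG×2, tWlg×2
ttWwLLGg×TtWWLlGg grid (16·16=256): TtWWLLGG=8 TtWWLLGg=16 TtWWLLgg=8 TtWWLlGG=8 TtWWLlGg=16 TtWWLlgg=8 TtWwLLGG=8 TtWwLLGg=16 TtWwLLgg=8 TtWwLlGG=8 TtWwLlGg=16 TtWwLlgg=8 ttWWLLGG=8 ttWWLLGg=16 ttWWLLgg=8 ttWWLlGG=8 ttWWLlGg=16 ttWWLlgg=8 ttWwLLGG=8 ttWwLLGg=16 ttWwLLgg=8 ttWwLlGG=8 ttWwLlGg=16 ttWwLlgg=8
TtWwLLgg hits 8/256; gcd=8; 8÷8/256÷8 = 1/32

P(TtWwLLgg) = 1/32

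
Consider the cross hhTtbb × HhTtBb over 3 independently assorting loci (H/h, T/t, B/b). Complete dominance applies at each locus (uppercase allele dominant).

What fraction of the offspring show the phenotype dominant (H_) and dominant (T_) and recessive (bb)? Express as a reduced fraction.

hhTtbb gametes: hTb×4, htb×4
HhTtBb gametes: HTB×1, HTb×1, HtB×1, Htb×1, hTB×1, hTb×1, htB×1, htb×1
hhTtbb×HhTtBb grid (8·8=64): HhTTBb=4 HhTTbb=4 HhTtBb=8 HhTtbb=8 HhttBb=4 Hhttbb=4 hhTTBb=4 hhTTbb=4 hhTtBb=8 hhTtbb=8 hhttBb=4 hhttbb=4
H_ T_ bb hits 12/64; gcd=4; 12÷4/64÷4 = 3/16

P(H_ T_ bb) = 3/16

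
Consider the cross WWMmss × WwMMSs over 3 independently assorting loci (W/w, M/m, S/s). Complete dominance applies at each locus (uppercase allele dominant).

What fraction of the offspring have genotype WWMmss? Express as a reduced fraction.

WWMmss gametes: WMs×4, Wms×4
WwMMSs gametes: WMS×2, WMs×2, wMS×2, wMs×2
WWMmss×WwMMSs grid (8·8=64): WWMMSs=8 WWMMss=8 WWMmSs=8 WWMmss=8 WwMMSs=8 WwMMss=8 WwMmSs=8 WwMmss=8
WWMmss hits 8/64; gcd=8; 8÷8/64÷8 = 1/8

P(WWMmss) = 1/8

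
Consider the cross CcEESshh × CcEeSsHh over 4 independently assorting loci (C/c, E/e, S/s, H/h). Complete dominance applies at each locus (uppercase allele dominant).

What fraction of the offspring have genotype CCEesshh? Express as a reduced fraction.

CcEESshh gametes: CESh×4, CEsh×4, cESh×4, cEsh×4
CcEeSsHh gametes: CESH×1, CESh×1, CEsH×1, CEsh×1, CeSH×1, CeSh×1, CesH×1, Cesh×1, cESH×1, cESh×1, cEsH×1, cEsh×1, ceSH×1, ceSh×1, cesH×1, cesh×1
CcEESshh×CcEeSsHh grid (16·16=256): CCEESSHh=4 CCEESShh=4 CCEESsHh=8 CCEESshh=8 CCEEssHh=4 CCEEsshh=4 CCEeSSHh=4 CCEeSShh=4 CCEeSsHh=8 CCEeSshh=8 CCEessHh=4 CCEesshh=4 CcEESSHh=8 CcEESShh=8 CcEESsHh=16 CcEESshh=16 CcEEssHh=8 CcEEsshh=8 CcEeSSHh=8 CcEeSShh=8 CcEeSsHh=16 CcEeSshh=16 CcEessHh=8 CcEesshh=8 ccEESSHh=4 ccEESShh=4 ccEESsHh=8 ccEESshh=8 ccEEssHh=4 ccEEsshh=4 ccEeSSHh=4 ccEeSShh=4 ccEeSsHh=8 ccEeSshh=8 ccEessHh=4 ccEesshh=4
CCEesshh hits 4/256; gcd=4; 4÷4/256÷4 = 1/64

P(CCEesshh) = 1/64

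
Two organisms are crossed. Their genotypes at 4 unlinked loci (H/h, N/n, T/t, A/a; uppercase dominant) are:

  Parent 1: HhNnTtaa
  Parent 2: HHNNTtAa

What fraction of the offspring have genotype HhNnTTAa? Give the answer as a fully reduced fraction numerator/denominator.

HhNnTtaa gametes: HNTa×2, HNta×2, HnTa×2, Hnta×2, hNTa×2, hNta×2, hnTa×2, hnta×2
HHNNTtAa gametes: HNTA×4, HNTa×4, HNtA×4, HNta×4
HhNnTtaa×HHNNTtAa grid (16·16=256): HHNNTTAa=8 HHNNTTaa=8 HHNNTtAa=16 HHNNTtaa=16 HHNNttAa=8 HHNNttaa=8 HHNnTTAa=8 HHNnTTaa=8 HHNnTtAa=16 HHNnTtaa=16 HHNnttAa=8 HHNnttaa=8 HhNNTTAa=8 HhNNTTaa=8 HhNNTtAa=16 HhNNTtaa=16 HhNNttAa=8 HhNNttaa=8 HhNnTTAa=8 HhNnTTaa=8 HhNnTtAa=16 HhNnTtaa=16 HhNnttAa=8 HhNnttaa=8
HhNnTTAa hits 8/256; gcd=8; 8÷8/256÷8 = 1/32

P(HhNnTTAa) = 1/32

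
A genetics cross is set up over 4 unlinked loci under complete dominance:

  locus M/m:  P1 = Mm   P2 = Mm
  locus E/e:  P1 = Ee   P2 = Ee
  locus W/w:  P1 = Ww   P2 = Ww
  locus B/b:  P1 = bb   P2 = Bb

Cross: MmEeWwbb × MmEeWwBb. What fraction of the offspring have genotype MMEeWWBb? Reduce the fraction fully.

MmEeWwbb gametes: MEWb×2, MEwb×2, MeWb×2, Mewb×2, mEWb×2, mEwb×2, meWb×2, mewb×2
MmEeWwBb gametes: MEWB×1, MEWb×1, MEwB×1, MEwb×1, MeWB×1, MeWb×1, MewB×1, Mewb×1, mEWB×1, mEWb×1, mEwB×1, mEwb×1, meWB×1, meWb×1, mewB×1, mewb×1
MmEeWwbb×MmEeWwBb grid (16·16=256): MMEEWWBb=2 MMEEWWbb=2 MMEEWwBb=4 MMEEWwbb=4 MMEEwwBb=2 MMEEwwbb=2 MMEeWWBb=4 MMEeWWbb=4 MMEeWwBb=8 MMEeWwbb=8 MMEewwBb=4 MMEewwbb=4 MMeeWWBb=2 MMeeWWbb=2 MMeeWwBb=4 MMeeWwbb=4 MMeewwBb=2 MMeewwbb=2 MmEEWWBb=4 MmEEWWbb=4 MmEEWwBb=8 MmEEWwbb=8 MmEEwwBb=4 MmEEwwbb=4 MmEeWWBb=8 MmEeWWbb=8 MmEeWwBb=16 MmEeWwbb=16 MmEewwBb=8 MmEewwbb=8 MmeeWWBb=4 MmeeWWbb=4 MmeeWwBb=8 MmeeWwbb=8 MmeewwBb=4 Mmeewwbb=4 mmEEWWBb=2 mmEEWWbb=2 mmEEWwBb=4 mmEEWwbb=4 mmEEwwBb=2 mmEEwwbb=2 mmEeWWBb=4 mmEeWWbb=4 mmEeWwBb=8 mmEeWwbb=8 mmEewwBb=4 mmEewwbb=4 mmeeWWBb=2 mmeeWWbb=2 mmeeWwBb=4 mmeeWwbb=4 mmeewwBb=2 mmeewwbb=2
MMEeWWBb hits 4/256; gcd=4; 4÷4/256÷4 = 1/64

P(MMEeWWBb) = 1/64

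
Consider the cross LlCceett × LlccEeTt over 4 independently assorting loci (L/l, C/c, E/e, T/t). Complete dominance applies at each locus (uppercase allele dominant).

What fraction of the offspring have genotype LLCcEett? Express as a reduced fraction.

P(LLCcEett) = 1/32

LlCceett gametes: LCet×4, Lcet×4, lCet×4, lcet×4
LlccEeTt gametes: LcET×2, LcEt×2, LceT×2, Lcet×2, lcET×2, lcEt×2, lceT×2, lcet×2
LlCceett×LlccEeTt grid (16·16=256): LLCcEeTt=8 LLCcEett=8 LLCceeTt=8 LLCceett=8 LLccEeTt=8 LLccEett=8 LLcceeTt=8 LLcceett=8 LlCcEeTt=16 LlCcEett=16 LlCceeTt=16 LlCceett=16 LlccEeTt=16 LlccEett=16 LlcceeTt=16 Llcceett=16 llCcEeTt=8 llCcEett=8 llCceeTt=8 llCceett=8 llccEeTt=8 llccEett=8 llcceeTt=8 llcceett=8
LLCcEett hits 8/256; gcd=8; 8÷8/256÷8 = 1/32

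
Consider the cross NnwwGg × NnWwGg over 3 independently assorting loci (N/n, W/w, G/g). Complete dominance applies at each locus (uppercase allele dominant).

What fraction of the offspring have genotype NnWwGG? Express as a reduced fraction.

NnwwGg gametes: NwG×2, Nwg×2, nwG×2, nwg×2
NnWwGg gametes: NWG×1, NWg×1, NwG×1, Nwg×1, nWG×1, nWg×1, nwG×1, nwg×1
NnwwGg×NnWwGg grid (8·8=64): NNWwGG=2 NNWwGg=4 NNWwgg=2 NNwwGG=2 NNwwGg=4 NNwwgg=2 NnWwGG=4 NnWwGg=8 NnWwgg=4 NnwwGG=4 NnwwGg=8 Nnwwgg=4 nnWwGG=2 nnWwGg=4 nnWwgg=2 nnwwGG=2 nnwwGg=4 nnwwgg=2
NnWwGG hits 4/64; gcd=4; 4÷4/64÷4 = 1/16

P(NnWwGG) = 1/16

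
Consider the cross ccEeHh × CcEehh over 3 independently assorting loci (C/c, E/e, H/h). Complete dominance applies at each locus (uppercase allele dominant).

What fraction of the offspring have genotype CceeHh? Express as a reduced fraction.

P(CceeHh) = 1/16

ccEeHh gametes: cEH×2, cEh×2, ceH×2, ceh×2
CcEehh gametes: CEh×2, Ceh×2, cEh×2, ceh×2
ccEeHh×CcEehh grid (8·8=64): CcEEHh=4 CcEEhh=4 CcEeHh=8 CcEehh=8 CceeHh=4 Cceehh=4 ccEEHh=4 ccEEhh=4 ccEeHh=8 ccEehh=8 cceeHh=4 cceehh=4
CceeHh hits 4/64; gcd=4; 4÷4/64÷4 = 1/16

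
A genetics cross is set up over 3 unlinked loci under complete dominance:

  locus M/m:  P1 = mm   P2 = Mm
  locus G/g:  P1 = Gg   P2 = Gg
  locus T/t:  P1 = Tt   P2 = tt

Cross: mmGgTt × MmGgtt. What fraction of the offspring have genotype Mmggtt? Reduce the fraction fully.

P(Mmggtt) = 1/16

mmGgTt gametes: mGT×2, mGt×2, mgT×2, mgt×2
MmGgtt gametes: MGt×2, Mgt×2, mGt×2, mgt×2
mmGgTt×MmGgtt grid (8·8=64): MmGGTt=4 MmGGtt=4 MmGgTt=8 MmGgtt=8 MmggTt=4 Mmggtt=4 mmGGTt=4 mmGGtt=4 mmGgTt=8 mmGgtt=8 mmggTt=4 mmggtt=4
Mmggtt hits 4/64; gcd=4; 4÷4/64÷4 = 1/16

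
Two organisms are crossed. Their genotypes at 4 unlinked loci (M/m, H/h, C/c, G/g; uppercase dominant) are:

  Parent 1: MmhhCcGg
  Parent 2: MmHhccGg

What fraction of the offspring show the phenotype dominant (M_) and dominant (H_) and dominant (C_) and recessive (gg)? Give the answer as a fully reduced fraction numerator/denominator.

P(M_ H_ C_ gg) = 3/64

MmhhCcGg gametes: MhCG×2, MhCg×2, MhcG×2, Mhcg×2, mhCG×2, mhCg×2, mhcG×2, mhcg×2
MmHhccGg gametes: MHcG×2, MHcg×2, MhcG×2, Mhcg×2, mHcG×2, mHcg×2, mhcG×2, mhcg×2
MmhhCcGg×MmHhccGg grid (16·16=256): MMHhCcGG=4 MMHhCcGg=8 MMHhCcgg=4 MMHhccGG=4 MMHhccGg=8 MMHhccgg=4 MMhhCcGG=4 MMhhCcGg=8 MMhhCcgg=4 MMhhccGG=4 MMhhccGg=8 MMhhccgg=4 MmHhCcGG=8 MmHhCcGg=16 MmHhCcgg=8 MmHhccGG=8 MmHhccGg=16 MmHhccgg=8 MmhhCcGG=8 MmhhCcGg=16 MmhhCcgg=8 MmhhccGG=8 MmhhccGg=16 Mmhhccgg=8 mmHhCcGG=4 mmHhCcGg=8 mmHhCcgg=4 mmHhccGG=4 mmHhccGg=8 mmHhccgg=4 mmhhCcGG=4 mmhhCcGg=8 mmhhCcgg=4 mmhhccGG=4 mmhhccGg=8 mmhhccgg=4
M_ H_ C_ gg hits 12/256; gcd=4; 12÷4/256÷4 = 3/64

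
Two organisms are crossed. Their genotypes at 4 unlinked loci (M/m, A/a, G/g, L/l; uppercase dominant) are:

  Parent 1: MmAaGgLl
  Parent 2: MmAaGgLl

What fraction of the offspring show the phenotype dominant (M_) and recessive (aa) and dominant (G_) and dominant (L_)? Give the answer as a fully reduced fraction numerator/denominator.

MmAaGgLl gametes: MAGL×1, MAGl×1, MAgL×1, MAgl×1, MaGL×1, MaGl×1, MagL×1, Magl×1, mAGL×1, mAGl×1, mAgL×1, mAgl×1, maGL×1, maGl×1, magL×1, magl×1
MmAaGgLl gametes: MAGL×1, MAGl×1, MAgL×1, MAgl×1, MaGL×1, MaGl×1, MagL×1, Magl×1, mAGL×1, mAGl×1, mAgL×1, mAgl×1, maGL×1, maGl×1, magL×1, magl×1
MmAaGgLl×MmAaGgLl grid (16·16=256): MMAAGGLL=1 MMAAGGLl=2 MMAAGGll=1 MMAAGgLL=2 MMAAGgLl=4 MMAAGgll=2 MMAAggLL=1 MMAAggLl=2 MMAAggll=1 MMAaGGLL=2 MMAaGGLl=4 MMAaGGll=2 MMAaGgLL=4 MMAaGgLl=8 MMAaGgll=4 MMAaggLL=2 MMAaggLl=4 MMAaggll=2 MMaaGGLL=1 MMaaGGLl=2 MMaaGGll=1 MMaaGgLL=2 MMaaGgLl=4 MMaaGgll=2 MMaaggLL=1 MMaaggLl=2 MMaaggll=1 MmAAGGLL=2 MmAAGGLl=4 MmAAGGll=2 MmAAGgLL=4 MmAAGgLl=8 MmAAGgll=4 MmAAggLL=2 MmAAggLl=4 MmAAggll=2 MmAaGGLL=4 MmAaGGLl=8 MmAaGGll=4 MmAaGgLL=8 MmAaGgLl=16 MmAaGgll=8 MmAaggLL=4 MmAaggLl=8 MmAaggll=4 MmaaGGLL=2 MmaaGGLl=4 MmaaGGll=2 MmaaGgLL=4 MmaaGgLl=8 MmaaGgll=4 MmaaggLL=2 MmaaggLl=4 Mmaaggll=2 mmAAGGLL=1 mmAAGGLl=2 mmAAGGll=1 mmAAGgLL=2 mmAAGgLl=4 mmAAGgll=2 mmAAggLL=1 mmAAggLl=2 mmAAggll=1 mmAaGGLL=2 mmAaGGLl=4 mmAaGGll=2 mmAaGgLL=4 mmAaGgLl=8 mmAaGgll=4 mmAaggLL=2 mmAaggLl=4 mmAaggll=2 mmaaGGLL=1 mmaaGGLl=2 mmaaGGll=1 mmaaGgLL=2 mmaaGgLl=4 mmaaGgll=2 mmaaggLL=1 mmaaggLl=2 mmaaggll=1
M_ aa G_ L_ hits 27/256; gcd=1; 27÷1/256÷1 = 27/256

P(M_ aa G_ L_) = 27/256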